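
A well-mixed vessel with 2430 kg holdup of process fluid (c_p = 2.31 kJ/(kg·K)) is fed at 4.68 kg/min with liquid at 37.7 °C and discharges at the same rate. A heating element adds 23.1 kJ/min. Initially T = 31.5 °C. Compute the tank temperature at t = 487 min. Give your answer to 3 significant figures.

36.6 °C

Energy balance: M c_p dT/dt = ṁ c_p (T_in − T) + 23.1.
τ = M/ṁ = 519.23 min; T_ss = T_in + Q̇/(ṁ c_p) = 37.7 + 23.1/(4.68·2.31) = 39.837 °C.
Integrating: T(t) = T_ss + (T₀ − T_ss) e^(−t/τ).
T(487) = 39.837 + (-8.3368)·e^(−487/519.23) = 39.837 + (-8.3368)·0.39144 = 36.573 °C.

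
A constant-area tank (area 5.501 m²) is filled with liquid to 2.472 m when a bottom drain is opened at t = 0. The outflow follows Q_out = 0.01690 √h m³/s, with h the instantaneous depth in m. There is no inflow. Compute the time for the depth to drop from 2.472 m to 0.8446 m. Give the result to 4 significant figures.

With no inflow, A dh/dt = −0.01690 √h.
Separate and integrate: 2(√h − √h₀) = −(0.01690/A) t.
t = 2A(√h₀ − √h)/0.01690 = 2·5.501·(√2.472 − √0.8446)/0.01690
  = 11.0020 × (1.57226 − 0.919021) / 0.01690 = 425.262 s.

425.3 s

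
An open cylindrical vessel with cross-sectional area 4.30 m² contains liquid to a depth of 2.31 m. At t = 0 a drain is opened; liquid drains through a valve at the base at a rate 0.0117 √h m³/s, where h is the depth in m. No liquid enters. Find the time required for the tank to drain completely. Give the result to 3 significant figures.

1120 s

With no inflow, A dh/dt = −0.0117 √h.
Separate and integrate: 2(√h − √h₀) = −(0.0117/A) t.
Set h = 0: 2√h₀ = (0.0117/A) t_empty ⇒ t_empty = 2A√h₀/0.0117.
t_empty = 2·4.30·√2.31/0.0117 = 8.6000·1.5199/0.0117 = 1117.2 s.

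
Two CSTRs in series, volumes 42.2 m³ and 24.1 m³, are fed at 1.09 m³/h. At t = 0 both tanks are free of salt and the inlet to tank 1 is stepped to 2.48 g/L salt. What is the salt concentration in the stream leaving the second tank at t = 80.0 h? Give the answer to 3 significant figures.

1.84 g/L

Each tank obeys Vᵢ dCᵢ/dt = Q(Cᵢ₋₁ − Cᵢ), so τᵢ = Vᵢ/Q.
τ₁ = 42.2/1.09 = 38.716 h; τ₂ = 24.1/1.09 = 22.110 h.
Tank 1: C₁ = C_in(1 − e^(−t/τ₁)). Tank 2 (τ₁ ≠ τ₂): C₂ = C_in[1 − (τ₁ e^(−t/τ₁) − τ₂ e^(−t/τ₂))/(τ₁ − τ₂)].
At t = 80.0: e^(−t/τ₁) = 0.12665, e^(−t/τ₂) = 0.026829.
C₂ = 2.48·[1 − (38.716·0.12665 − 22.110·0.026829)/(16.606)] = 2.48·0.74045 = 1.8363 g/L.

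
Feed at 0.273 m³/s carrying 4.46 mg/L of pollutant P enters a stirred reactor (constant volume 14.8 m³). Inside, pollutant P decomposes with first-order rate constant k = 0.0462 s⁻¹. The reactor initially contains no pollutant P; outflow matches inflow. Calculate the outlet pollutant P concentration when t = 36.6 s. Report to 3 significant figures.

1.15 mg/L

Species balance: V dC/dt = Q C_in − Q C − k V C.
dC/dt = (Q/V) C_in − (Q/V + k) C; effective rate a = Q/V + k = 0.018446 + 0.0462 = 0.064646 s⁻¹.
C_ss = Q C_in/(Q + kV) = 1.2726 mg/L; C(t) = C_ss + (C₀ − C_ss) e^(−a t).
C(36.6) = 1.2726 + (-1.2726)·e^(−0.064646·36.6) = 1.2726 + (-1.2726)·0.093851 = 1.1532 mg/L.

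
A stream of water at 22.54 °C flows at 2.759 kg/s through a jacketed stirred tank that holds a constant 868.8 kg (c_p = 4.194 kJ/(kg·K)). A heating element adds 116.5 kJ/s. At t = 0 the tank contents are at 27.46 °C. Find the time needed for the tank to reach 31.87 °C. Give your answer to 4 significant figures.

Energy balance: M c_p dT/dt = ṁ c_p (T_in − T) + 116.5.
τ = M/ṁ = 314.897 s; T_ss = T_in + Q̇/(ṁ c_p) = 32.6081 °C.
T(t) = T_ss + (T₀ − T_ss) e^(−t/τ). Set T = 31.87:
e^(−t/τ) = (31.87 − 32.6081)/(27.46 − 32.6081) = 0.143367
t = −314.897 · ln(0.143367) = 611.640 s.

611.6 s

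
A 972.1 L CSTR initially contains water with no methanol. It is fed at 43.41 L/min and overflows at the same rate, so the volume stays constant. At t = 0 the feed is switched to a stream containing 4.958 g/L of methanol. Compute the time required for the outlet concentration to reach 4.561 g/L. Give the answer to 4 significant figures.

56.54 min

Species balance: V dC/dt = Q(C_in − C) ⇒ τ = V/Q = 22.3935 min.
C(t) = C_in + (C₀ − C_in) e^(−t/τ). Set C = 4.561 and solve for t:
e^(−t/τ) = (C − C_in)/(C₀ − C_in) = (4.561 − 4.958)/(0 − 4.958) = 0.0800726
t = −τ ln(…) = 22.3935 × 2.52482 = 56.5395 min.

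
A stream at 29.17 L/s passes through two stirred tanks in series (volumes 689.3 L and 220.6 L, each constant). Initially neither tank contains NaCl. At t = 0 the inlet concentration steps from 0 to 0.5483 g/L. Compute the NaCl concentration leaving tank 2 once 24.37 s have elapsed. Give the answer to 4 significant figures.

0.2711 g/L

Time constants: τᵢ = Vᵢ/Q for each well-mixed tank.
τ₁ = 689.3/29.17 = 23.6304 s; τ₂ = 220.6/29.17 = 7.56256 s.
Solving the cascade with C₁(0)=C₂(0)=0 gives C₂(t) = C_in[1 − (τ₁ e^(−t/τ₁) − τ₂ e^(−t/τ₂))/(τ₁ − τ₂)].
At t = 24.37: e^(−t/τ₁) = 0.356544, e^(−t/τ₂) = 0.0398572.
C₂ = 0.5483·[1 − (23.6304·0.356544 − 7.56256·0.0398572)/(16.0679)] = 0.5483·0.494403 = 0.271081 g/L.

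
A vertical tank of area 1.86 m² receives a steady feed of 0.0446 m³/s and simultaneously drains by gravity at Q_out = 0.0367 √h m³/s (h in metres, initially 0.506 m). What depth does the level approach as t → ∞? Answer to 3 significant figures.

1.48 m

A dh/dt = Q_in − 0.0367 √h. Steady state requires inflow = outflow:
Q_in = 0.0367 √h_ss ⇒ √h_ss = 0.0446/0.0367 = 1.2153.
h_ss = 1.2153² = 1.4769 m. (Since h₀ = 0.506 m < h_ss, the level will rise toward this value.)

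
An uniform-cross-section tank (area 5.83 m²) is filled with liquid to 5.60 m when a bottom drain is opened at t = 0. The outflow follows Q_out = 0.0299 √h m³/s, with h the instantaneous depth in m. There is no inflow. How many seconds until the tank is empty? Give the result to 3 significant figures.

Accumulation of liquid (constant cross-section A): A dh/dt = −0.0299 √h.
This is separable: 2 d(√h)/dt = −0.0299/A, so √h = √h₀ − (0.0299/(2A)) t.
Tank is empty when √h = 0: t_empty = 2A√h₀/0.0299.
t_empty = 2·5.83·√5.60/0.0299 = 11.660·2.3664/0.0299 = 922.83 s.

923 s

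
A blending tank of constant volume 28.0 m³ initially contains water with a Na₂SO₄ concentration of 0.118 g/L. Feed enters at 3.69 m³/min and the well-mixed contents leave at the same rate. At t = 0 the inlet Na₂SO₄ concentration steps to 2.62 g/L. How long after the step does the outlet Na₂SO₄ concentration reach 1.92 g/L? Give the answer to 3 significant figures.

9.67 min

Accumulation = in − out for the solute gives V dC/dt = Q(C_in − C), so τ = V/Q = 7.5881 min.
C(t) = C_in + (C₀ − C_in) e^(−t/τ). Set C = 1.92 and solve for t:
e^(−t/τ) = (C − C_in)/(C₀ − C_in) = (1.92 − 2.62)/(0.118 − 2.62) = 0.27978
t = −τ ln(…) = 7.5881 × 1.2738 = 9.6654 min.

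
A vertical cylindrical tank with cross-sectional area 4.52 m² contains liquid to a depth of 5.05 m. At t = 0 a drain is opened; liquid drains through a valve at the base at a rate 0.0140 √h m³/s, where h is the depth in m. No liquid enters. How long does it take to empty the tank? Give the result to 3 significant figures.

1450 s

With no inflow, A dh/dt = −0.0140 √h.
∫ h^(−1/2) dh = −(0.0140/A) ∫ dt, giving 2√h = 2√h₀ − (0.0140/A) t.
Set h = 0: 2√h₀ = (0.0140/A) t_empty ⇒ t_empty = 2A√h₀/0.0140.
t_empty = 2·4.52·√5.05/0.0140 = 9.0400·2.2472/0.0140 = 1451.1 s.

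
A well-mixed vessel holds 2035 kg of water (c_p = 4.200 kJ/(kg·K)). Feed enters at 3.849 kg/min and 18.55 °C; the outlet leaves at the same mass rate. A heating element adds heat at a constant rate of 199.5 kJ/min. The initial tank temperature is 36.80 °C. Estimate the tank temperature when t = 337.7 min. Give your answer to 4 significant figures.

M c_p dT/dt = ṁ c_p (T_in − T) + Q̇.
τ = M/ṁ = 528.709 min; T_ss = T_in + Q̇/(ṁ c_p) = 18.55 + 199.5/(3.849·4.200) = 30.8909 °C.
Integrating: T(t) = T_ss + (T₀ − T_ss) e^(−t/τ).
T(337.7) = 30.8909 + (5.90913)·e^(−337.7/528.709) = 30.8909 + (5.90913)·0.527965 = 34.0107 °C.

34.01 °C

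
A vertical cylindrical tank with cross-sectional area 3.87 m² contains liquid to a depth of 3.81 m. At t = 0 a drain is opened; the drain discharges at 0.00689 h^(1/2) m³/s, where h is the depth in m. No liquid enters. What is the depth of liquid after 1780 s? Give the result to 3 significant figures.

Accumulation of liquid (constant cross-section A): A dh/dt = −0.00689 √h.
∫ h^(−1/2) dh = −(0.00689/A) ∫ dt, giving 2√h = 2√h₀ − (0.00689/A) t.
√h = √3.81 − 0.00689·1780/(2·3.87) = 1.9519 − 1.5845 = 0.36740.
h = 0.36740² = 0.13498 m.

0.135 m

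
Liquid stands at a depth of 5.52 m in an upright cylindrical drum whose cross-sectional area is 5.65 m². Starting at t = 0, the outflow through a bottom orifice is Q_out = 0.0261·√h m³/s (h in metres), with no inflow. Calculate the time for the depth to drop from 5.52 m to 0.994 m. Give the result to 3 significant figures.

A dh/dt = −Q_out = −0.0261 √h.
∫ h^(−1/2) dh = −(0.0261/A) ∫ dt, giving 2√h = 2√h₀ − (0.0261/A) t.
t = 2A(√h₀ − √h)/0.0261 = 2·5.65·(√5.52 − √0.994)/0.0261
  = 11.300 × (2.3495 − 0.99700) / 0.0261 = 585.55 s.

586 s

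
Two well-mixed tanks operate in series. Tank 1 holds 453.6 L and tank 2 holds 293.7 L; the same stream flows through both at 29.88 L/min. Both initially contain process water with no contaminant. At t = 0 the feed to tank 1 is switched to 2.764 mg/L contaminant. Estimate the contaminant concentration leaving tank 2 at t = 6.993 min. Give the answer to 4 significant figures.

0.3098 mg/L

Time constants: τᵢ = Vᵢ/Q for each well-mixed tank.
τ₁ = 453.6/29.88 = 15.1807 min; τ₂ = 293.7/29.88 = 9.82932 min.
Tank 1: C₁ = C_in(1 − e^(−t/τ₁)). Tank 2 (τ₁ ≠ τ₂): C₂ = C_in[1 − (τ₁ e^(−t/τ₁) − τ₂ e^(−t/τ₂))/(τ₁ − τ₂)].
At t = 6.993: e^(−t/τ₁) = 0.630873, e^(−t/τ₂) = 0.490935.
C₂ = 2.764·[1 − (15.1807·0.630873 − 9.82932·0.490935)/(5.35141)] = 2.764·0.112092 = 0.309822 mg/L.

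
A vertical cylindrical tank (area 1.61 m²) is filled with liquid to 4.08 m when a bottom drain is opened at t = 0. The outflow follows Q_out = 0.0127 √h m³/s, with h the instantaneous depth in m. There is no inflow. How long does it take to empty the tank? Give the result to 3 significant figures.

With no inflow, A dh/dt = −0.0127 √h.
∫ h^(−1/2) dh = −(0.0127/A) ∫ dt, giving 2√h = 2√h₀ − (0.0127/A) t.
Set h = 0: 2√h₀ = (0.0127/A) t_empty ⇒ t_empty = 2A√h₀/0.0127.
t_empty = 2·1.61·√4.08/0.0127 = 3.2200·2.0199/0.0127 = 512.13 s.

512 s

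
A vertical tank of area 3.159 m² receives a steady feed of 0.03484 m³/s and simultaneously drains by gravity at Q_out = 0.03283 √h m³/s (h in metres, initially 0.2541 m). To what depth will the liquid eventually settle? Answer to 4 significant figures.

A dh/dt = Q_in − 0.03283 √h. Steady state requires inflow = outflow:
Q_in = 0.03283 √h_ss ⇒ √h_ss = 0.03484/0.03283 = 1.06122.
h_ss = 1.06122² = 1.12620 m. (Since h₀ = 0.2541 m < h_ss, the level will rise toward this value.)

1.126 m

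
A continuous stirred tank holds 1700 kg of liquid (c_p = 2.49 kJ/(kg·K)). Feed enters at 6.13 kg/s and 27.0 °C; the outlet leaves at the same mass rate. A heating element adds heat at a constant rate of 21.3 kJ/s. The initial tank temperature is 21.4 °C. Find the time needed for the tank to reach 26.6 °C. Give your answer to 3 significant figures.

377 s

M c_p dT/dt = ṁ c_p (T_in − T) + Q̇.
τ = M/ṁ = 277.32 s; T_ss = T_in + Q̇/(ṁ c_p) = 28.395 °C.
T(t) = T_ss + (T₀ − T_ss) e^(−t/τ). Set T = 26.6:
e^(−t/τ) = (26.6 − 28.395)/(21.4 − 28.395) = 0.25666
t = −277.32 · ln(0.25666) = 377.16 s.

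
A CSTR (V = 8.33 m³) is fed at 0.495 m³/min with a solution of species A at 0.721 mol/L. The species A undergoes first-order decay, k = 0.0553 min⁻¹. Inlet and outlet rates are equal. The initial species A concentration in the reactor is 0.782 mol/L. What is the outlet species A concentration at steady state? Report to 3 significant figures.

0.373 mol/L

Accumulation = in − out − consumed: V dC/dt = Q C_in − Q C − k V C.
Steady state (dC/dt = 0): C_ss = Q C_in/(Q + kV) = C_in/(1 + kV/Q).
C_ss = 0.495·0.721/(0.495 + 0.0553·8.33) = 0.35689/0.95565 = 0.37346 mol/L.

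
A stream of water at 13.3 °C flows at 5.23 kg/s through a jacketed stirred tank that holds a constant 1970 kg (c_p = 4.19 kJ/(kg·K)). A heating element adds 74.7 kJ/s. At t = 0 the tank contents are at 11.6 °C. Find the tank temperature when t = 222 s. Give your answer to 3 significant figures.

13.9 °C

Heat balance on the well-mixed liquid: M c_p dT/dt = ṁ c_p (T_in − T) + 74.7.
Rearrange: dT/dt = (T_ss − T)/τ with τ = M/ṁ = 376.67 s and T_ss = T_in + Q̇/(ṁ c_p) = 16.709 °C.
This is linear first-order; T(t) = T_ss + (T₀ − T_ss) e^(−t/τ).
T(222) = 16.709 + (-5.1088)·e^(−222/376.67) = 16.709 + (-5.1088)·0.55468 = 13.875 °C.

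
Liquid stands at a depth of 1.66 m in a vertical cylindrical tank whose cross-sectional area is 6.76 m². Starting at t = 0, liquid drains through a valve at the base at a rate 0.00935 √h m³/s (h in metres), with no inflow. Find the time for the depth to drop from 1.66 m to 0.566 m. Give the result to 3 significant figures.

A dh/dt = −Q_out = −0.00935 √h.
This is separable: 2 d(√h)/dt = −0.00935/A, so √h = √h₀ − (0.00935/(2A)) t.
t = 2A(√h₀ − √h)/0.00935 = 2·6.76·(√1.66 − √0.566)/0.00935
  = 13.520 × (1.2884 − 0.75233) / 0.00935 = 775.17 s.

775 s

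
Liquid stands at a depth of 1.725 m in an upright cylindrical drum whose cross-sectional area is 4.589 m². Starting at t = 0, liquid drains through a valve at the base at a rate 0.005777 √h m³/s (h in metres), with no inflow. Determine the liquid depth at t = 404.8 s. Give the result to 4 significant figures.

A dh/dt = −Q_out = −0.005777 √h.
Separate and integrate: 2(√h − √h₀) = −(0.005777/A) t.
√h = √1.725 − 0.005777·404.8/(2·4.589) = 1.31339 − 0.254797 = 1.05860.
h = 1.05860² = 1.12062 m.

1.121 m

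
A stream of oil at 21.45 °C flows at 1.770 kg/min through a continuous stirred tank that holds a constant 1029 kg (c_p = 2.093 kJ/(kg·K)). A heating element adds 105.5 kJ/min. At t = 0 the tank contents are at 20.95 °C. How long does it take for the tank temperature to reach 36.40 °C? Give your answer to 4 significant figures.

442.9 min

M c_p dT/dt = ṁ c_p (T_in − T) + Q̇.
τ = M/ṁ = 581.356 min; T_ss = T_in + Q̇/(ṁ c_p) = 49.9280 °C.
T(t) = T_ss + (T₀ − T_ss) e^(−t/τ). Set T = 36.40:
e^(−t/τ) = (36.40 − 49.9280)/(20.95 − 49.9280) = 0.466837
t = −581.356 · ln(0.466837) = 442.862 min.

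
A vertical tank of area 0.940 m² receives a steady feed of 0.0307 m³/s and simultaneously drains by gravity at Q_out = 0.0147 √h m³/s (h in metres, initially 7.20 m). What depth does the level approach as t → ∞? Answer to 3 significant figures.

Unsteady balance on liquid volume: A dh/dt = Q_in − 0.0147 √h. At steady state dh/dt = 0:
Q_in = 0.0147 √h_ss ⇒ √h_ss = 0.0307/0.0147 = 2.0884.
h_ss = 2.0884² = 4.3616 m. (Since h₀ = 7.20 m > h_ss, the level will fall toward this value.)

4.36 m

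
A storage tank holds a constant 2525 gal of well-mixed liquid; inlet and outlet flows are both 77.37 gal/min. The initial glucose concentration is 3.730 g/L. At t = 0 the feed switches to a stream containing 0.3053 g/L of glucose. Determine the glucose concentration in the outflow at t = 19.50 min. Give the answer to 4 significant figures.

2.189 g/L

Mass balance on the solute (V constant): V dC/dt = Q(C_in − C).
Time constant τ = V/Q = 2525/77.37 = 32.6354 min.
This is linear first-order; C(t) = C_in + (C₀ − C_in) e^(−t/τ).
C(19.50) = 0.3053 + (3.730 − 0.3053)·e^(−19.50/32.6354) = 0.3053 + (3.42470)·0.550179 = 2.18950 g/L.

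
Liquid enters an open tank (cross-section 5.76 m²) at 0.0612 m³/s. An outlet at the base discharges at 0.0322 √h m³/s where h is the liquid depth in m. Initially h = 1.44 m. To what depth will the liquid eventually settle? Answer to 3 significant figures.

Level balance: A dh/dt = 0.0612 − 0.0322 √h. Setting dh/dt = 0:
Q_in = 0.0322 √h_ss ⇒ √h_ss = 0.0612/0.0322 = 1.9006.
h_ss = 1.9006² = 3.6124 m. (Since h₀ = 1.44 m < h_ss, the level will rise toward this value.)

3.61 m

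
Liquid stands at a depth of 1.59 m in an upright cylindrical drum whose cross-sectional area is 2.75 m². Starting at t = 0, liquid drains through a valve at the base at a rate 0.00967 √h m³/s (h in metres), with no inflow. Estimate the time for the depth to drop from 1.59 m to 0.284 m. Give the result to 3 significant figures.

With no inflow, A dh/dt = −0.00967 √h.
This is separable: 2 d(√h)/dt = −0.00967/A, so √h = √h₀ − (0.00967/(2A)) t.
t = 2A(√h₀ − √h)/0.00967 = 2·2.75·(√1.59 − √0.284)/0.00967
  = 5.5000 × (1.2610 − 0.53292) / 0.00967 = 414.08 s.

414 s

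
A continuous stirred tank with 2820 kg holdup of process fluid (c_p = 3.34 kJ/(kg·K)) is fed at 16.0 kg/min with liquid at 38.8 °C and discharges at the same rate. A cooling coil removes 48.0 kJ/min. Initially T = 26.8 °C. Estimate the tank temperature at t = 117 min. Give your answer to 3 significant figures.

32.2 °C

Unsteady energy balance on the tank contents: M c_p dT/dt = ṁ c_p (T_in − T) − 48.0.
Rearrange: dT/dt = (T_ss − T)/τ with τ = M/ṁ = 176.25 min and T_ss = T_in − Q̇/(ṁ c_p) = 37.902 °C.
Integrating: T(t) = T_ss + (T₀ − T_ss) e^(−t/τ).
T(117) = 37.902 + (-11.102)·e^(−117/176.25) = 37.902 + (-11.102)·0.51488 = 32.186 °C.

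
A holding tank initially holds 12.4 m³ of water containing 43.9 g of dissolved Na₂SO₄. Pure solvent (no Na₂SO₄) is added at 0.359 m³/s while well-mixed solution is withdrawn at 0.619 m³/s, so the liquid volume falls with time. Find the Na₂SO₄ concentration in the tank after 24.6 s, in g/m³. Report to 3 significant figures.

Total volume: dV/dt = Q_in − Q_out = -0.26000 m³/s, so V(t) = 12.4 − 0.26000 t and V(24.6) = 6.0040 m³.
No Na₂SO₄ enters, so dm/dt = −Q_out · (m/V).
dm/m = −Q_out dt/(V₀ − 0.26000 t); integrating gives ln(m/m₀) = −(Q_out/(Q_in−Q_out)) ln(V/V₀).
m = m₀ (V₀/V)^(Q_out/(Q_in−Q_out)) = 43.9 × (12.4/6.0040)^(-2.3808) = 7.8085 g.
C = m/V = 7.8085/6.0040 = 1.3005 g/m³.

1.30 g/m³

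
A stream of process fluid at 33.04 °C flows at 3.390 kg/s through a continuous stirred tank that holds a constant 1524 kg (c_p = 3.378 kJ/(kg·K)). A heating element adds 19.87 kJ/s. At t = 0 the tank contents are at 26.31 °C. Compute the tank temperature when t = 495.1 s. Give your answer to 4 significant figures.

31.96 °C

Unsteady energy balance on the tank contents: M c_p dT/dt = ṁ c_p (T_in − T) + 19.87.
Rearrange: dT/dt = (T_ss − T)/τ with τ = M/ṁ = 449.558 s and T_ss = T_in + Q̇/(ṁ c_p) = 34.7752 °C.
T approaches T_ss exponentially: T(t) = T_ss + (T₀ − T_ss) e^(−t/τ).
T(495.1) = 34.7752 + (-8.46516)·e^(−495.1/449.558) = 34.7752 + (-8.46516)·0.332437 = 31.9610 °C.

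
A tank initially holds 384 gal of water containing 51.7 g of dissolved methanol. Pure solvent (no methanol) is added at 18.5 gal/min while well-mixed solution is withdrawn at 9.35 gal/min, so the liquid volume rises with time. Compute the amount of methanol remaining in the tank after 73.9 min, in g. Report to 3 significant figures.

18.3 g

Let m(t) be the amount of methanol. Volume: V(t) = V₀ + (Q_in − Q_out) t = 384 + 9.1500 t; V(73.9) = 1060.2 gal.
Solute balance: dm/dt = 0 − Q_out C = −Q_out m/V(t).
dm/m = −Q_out dt/(V₀ + 9.1500 t); integrating gives ln(m/m₀) = −(Q_out/(Q_in−Q_out)) ln(V/V₀).
m = m₀ (V₀/V)^(Q_out/(Q_in−Q_out)) = 51.7 × (384/1060.2)^(1.0219) = 18.315 g.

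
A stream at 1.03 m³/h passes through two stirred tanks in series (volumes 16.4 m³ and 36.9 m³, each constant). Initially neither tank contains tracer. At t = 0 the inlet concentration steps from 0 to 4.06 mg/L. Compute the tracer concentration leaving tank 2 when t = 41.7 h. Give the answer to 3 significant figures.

Each tank obeys Vᵢ dCᵢ/dt = Q(Cᵢ₋₁ − Cᵢ), so τᵢ = Vᵢ/Q.
τ₁ = 16.4/1.03 = 15.922 h; τ₂ = 36.9/1.03 = 35.825 h.
Tank 1: C₁ = C_in(1 − e^(−t/τ₁)). Tank 2 (τ₁ ≠ τ₂): C₂ = C_in[1 − (τ₁ e^(−t/τ₁) − τ₂ e^(−t/τ₂))/(τ₁ − τ₂)].
At t = 41.7: e^(−t/τ₁) = 0.072878, e^(−t/τ₂) = 0.31224.
C₂ = 4.06·[1 − (15.922·0.072878 − 35.825·0.31224)/(-19.903)] = 4.06·0.49627 = 2.0149 mg/L.

2.01 mg/L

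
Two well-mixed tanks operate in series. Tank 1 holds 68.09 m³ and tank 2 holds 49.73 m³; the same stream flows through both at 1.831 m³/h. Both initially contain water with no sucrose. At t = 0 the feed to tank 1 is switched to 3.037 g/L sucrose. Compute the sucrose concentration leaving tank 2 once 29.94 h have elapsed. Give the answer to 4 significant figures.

Time constants: τᵢ = Vᵢ/Q for each well-mixed tank.
τ₁ = 68.09/1.831 = 37.1873 h; τ₂ = 49.73/1.831 = 27.1600 h.
Solving the cascade with C₁(0)=C₂(0)=0 gives C₂(t) = C_in[1 − (τ₁ e^(−t/τ₁) − τ₂ e^(−t/τ₂))/(τ₁ − τ₂)].
At t = 29.94: e^(−t/τ₁) = 0.447037, e^(−t/τ₂) = 0.332088.
C₂ = 3.037·[1 − (37.1873·0.447037 − 27.1600·0.332088)/(10.0273)] = 3.037·0.241610 = 0.733769 g/L.

0.7338 g/L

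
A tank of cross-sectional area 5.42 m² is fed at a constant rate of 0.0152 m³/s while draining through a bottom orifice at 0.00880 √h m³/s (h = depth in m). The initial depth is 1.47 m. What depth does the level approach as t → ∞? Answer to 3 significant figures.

A dh/dt = Q_in − 0.00880 √h. Steady state requires inflow = outflow:
Q_in = 0.00880 √h_ss ⇒ √h_ss = 0.0152/0.00880 = 1.7273.
h_ss = 1.7273² = 2.9835 m. (Since h₀ = 1.47 m < h_ss, the level will rise toward this value.)

2.98 m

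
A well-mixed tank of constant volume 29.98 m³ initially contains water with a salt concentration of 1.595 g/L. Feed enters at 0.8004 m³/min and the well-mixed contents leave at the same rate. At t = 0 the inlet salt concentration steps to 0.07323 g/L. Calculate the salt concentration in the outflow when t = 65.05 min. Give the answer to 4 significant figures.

0.3412 g/L

Species balance on the tank: V dC/dt = Q(C_in − C).
Time constant τ = V/Q = 29.98/0.8004 = 37.4563 min.
Solution: C(t) = C_in + (C₀ − C_in) e^(−t/τ).
C(65.05) = 0.07323 + (1.595 − 0.07323)·e^(−65.05/37.4563) = 0.07323 + (1.52177)·0.176102 = 0.341217 g/L.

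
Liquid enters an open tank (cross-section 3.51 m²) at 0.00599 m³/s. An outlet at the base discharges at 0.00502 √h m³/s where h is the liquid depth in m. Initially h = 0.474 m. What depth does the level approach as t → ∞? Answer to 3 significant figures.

1.42 m

Level balance: A dh/dt = 0.00599 − 0.00502 √h. Setting dh/dt = 0:
Q_in = 0.00502 √h_ss ⇒ √h_ss = 0.00599/0.00502 = 1.1932.
h_ss = 1.1932² = 1.4238 m. (Since h₀ = 0.474 m < h_ss, the level will rise toward this value.)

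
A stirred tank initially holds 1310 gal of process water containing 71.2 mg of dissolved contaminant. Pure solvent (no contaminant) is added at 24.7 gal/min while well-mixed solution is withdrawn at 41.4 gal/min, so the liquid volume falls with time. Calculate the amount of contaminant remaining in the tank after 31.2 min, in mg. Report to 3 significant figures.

Let m(t) be the amount of contaminant. Volume: V(t) = V₀ + (Q_in − Q_out) t = 1310 − 16.700 t; V(31.2) = 788.96 gal.
No contaminant enters, so dm/dt = −Q_out · (m/V).
Separate: dm/m = −Q_out dt/V(t) ⇒ ln(m/m₀) = −(Q_out/(Q_in−Q_out)) ln(V/V₀).
m = m₀ (V₀/V)^(Q_out/(Q_in−Q_out)) = 71.2 × (1310/788.96)^(-2.4790) = 20.256 mg.

20.3 mg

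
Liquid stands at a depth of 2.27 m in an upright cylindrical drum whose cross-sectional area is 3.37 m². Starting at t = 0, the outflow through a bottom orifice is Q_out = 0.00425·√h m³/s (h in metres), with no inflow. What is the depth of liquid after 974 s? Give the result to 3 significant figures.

Accumulation of liquid (constant cross-section A): A dh/dt = −0.00425 √h.
Separate and integrate: 2(√h − √h₀) = −(0.00425/A) t.
√h = √2.27 − 0.00425·974/(2·3.37) = 1.5067 − 0.61417 = 0.89248.
h = 0.89248² = 0.79653 m.

0.797 m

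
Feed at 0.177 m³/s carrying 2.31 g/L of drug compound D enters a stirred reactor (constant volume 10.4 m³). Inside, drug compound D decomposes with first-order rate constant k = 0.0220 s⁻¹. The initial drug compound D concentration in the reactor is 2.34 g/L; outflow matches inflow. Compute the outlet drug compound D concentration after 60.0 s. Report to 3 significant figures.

1.14 g/L

Species balance: V dC/dt = Q C_in − Q C − k V C.
dC/dt = (Q/V) C_in − (Q/V + k) C; effective rate a = Q/V + k = 0.017019 + 0.0220 = 0.039019 s⁻¹.
C_ss = Q C_in/(Q + kV) = 1.0076 g/L; C(t) = C_ss + (C₀ − C_ss) e^(−a t).
C(60.0) = 1.0076 + (1.3324)·e^(−0.039019·60.0) = 1.0076 + (1.3324)·0.096217 = 1.1358 g/L.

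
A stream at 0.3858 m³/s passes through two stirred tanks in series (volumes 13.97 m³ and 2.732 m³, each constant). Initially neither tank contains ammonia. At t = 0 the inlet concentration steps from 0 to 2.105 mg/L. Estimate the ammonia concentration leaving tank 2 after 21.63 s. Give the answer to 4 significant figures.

Species balance on tank i: dCᵢ/dt = (Cᵢ₋₁ − Cᵢ)/τᵢ with τᵢ = Vᵢ/Q.
τ₁ = 13.97/0.3858 = 36.2105 s; τ₂ = 2.732/0.3858 = 7.08139 s.
Solving the cascade with C₁(0)=C₂(0)=0 gives C₂(t) = C_in[1 − (τ₁ e^(−t/τ₁) − τ₂ e^(−t/τ₂))/(τ₁ − τ₂)].
At t = 21.63: e^(−t/τ₁) = 0.550273, e^(−t/τ₂) = 0.0471470.
C₂ = 2.105·[1 − (36.2105·0.550273 − 7.08139·0.0471470)/(29.1291)] = 2.105·0.327415 = 0.689209 mg/L.

0.6892 mg/L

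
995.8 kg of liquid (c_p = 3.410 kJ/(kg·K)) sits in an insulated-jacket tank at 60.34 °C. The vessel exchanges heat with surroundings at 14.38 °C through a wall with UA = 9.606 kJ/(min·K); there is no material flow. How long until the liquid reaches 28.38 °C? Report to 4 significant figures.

Lumped-capacitance energy balance: M c_p dT/dt = UA(T_amb − T).
τ = M c_p/UA = 353.496 min; T_ss = T_amb = 14.3800 °C.
T(t) = T_ss + (T₀ − T_ss)e^(−t/τ); set T = 28.38:
t = −τ ln[(T − T_ss)/(T₀ − T_ss)] = −353.496 · ln(0.304613) = 420.205 min.

420.2 min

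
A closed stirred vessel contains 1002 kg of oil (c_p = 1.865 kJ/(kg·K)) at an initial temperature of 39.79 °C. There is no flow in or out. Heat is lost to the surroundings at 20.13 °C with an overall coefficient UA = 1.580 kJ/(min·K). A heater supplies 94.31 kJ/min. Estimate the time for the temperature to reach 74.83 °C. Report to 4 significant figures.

M c_p dT/dt = −UA(T − T_amb) + Q̇.
τ = M c_p/UA = 1182.74 min; T_ss = T_amb + Q̇/UA = 20.13 + 94.31/1.580 = 79.8199 °C.
T(t) = T_ss + (T₀ − T_ss)e^(−t/τ); set T = 74.83:
t = −τ ln[(T − T_ss)/(T₀ − T_ss)] = −1182.74 · ln(0.124654) = 2462.72 min.

2463 min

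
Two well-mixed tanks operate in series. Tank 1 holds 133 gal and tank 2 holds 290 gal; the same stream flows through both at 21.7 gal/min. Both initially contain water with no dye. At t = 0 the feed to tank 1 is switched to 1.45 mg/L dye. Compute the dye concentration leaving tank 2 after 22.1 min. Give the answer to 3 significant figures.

Time constants: τᵢ = Vᵢ/Q for each well-mixed tank.
τ₁ = 133/21.7 = 6.1290 min; τ₂ = 290/21.7 = 13.364 min.
Tank 1: C₁ = C_in(1 − e^(−t/τ₁)). Tank 2 (τ₁ ≠ τ₂): C₂ = C_in[1 − (τ₁ e^(−t/τ₁) − τ₂ e^(−t/τ₂))/(τ₁ − τ₂)].
At t = 22.1: e^(−t/τ₁) = 0.027166, e^(−t/τ₂) = 0.19134.
C₂ = 1.45·[1 − (6.1290·0.027166 − 13.364·0.19134)/(-7.2350)] = 1.45·0.66958 = 0.97089 mg/L.

0.971 mg/L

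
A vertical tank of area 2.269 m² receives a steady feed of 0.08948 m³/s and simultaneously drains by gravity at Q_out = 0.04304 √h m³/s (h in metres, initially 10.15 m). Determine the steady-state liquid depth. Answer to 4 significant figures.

4.322 m

Level balance: A dh/dt = 0.08948 − 0.04304 √h. Setting dh/dt = 0:
Q_in = 0.04304 √h_ss ⇒ √h_ss = 0.08948/0.04304 = 2.07900.
h_ss = 2.07900² = 4.32223 m. (Since h₀ = 10.15 m > h_ss, the level will fall toward this value.)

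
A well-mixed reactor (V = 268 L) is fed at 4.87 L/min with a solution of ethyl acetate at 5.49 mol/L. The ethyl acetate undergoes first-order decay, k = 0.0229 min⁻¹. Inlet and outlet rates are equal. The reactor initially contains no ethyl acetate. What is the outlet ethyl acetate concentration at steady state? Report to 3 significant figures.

Accumulation = in − out − consumed: V dC/dt = Q C_in − Q C − k V C.
Steady state (dC/dt = 0): C_ss = Q C_in/(Q + kV) = C_in/(1 + kV/Q).
C_ss = 4.87·5.49/(4.87 + 0.0229·268) = 26.736/11.007 = 2.4290 mol/L.

2.43 mol/L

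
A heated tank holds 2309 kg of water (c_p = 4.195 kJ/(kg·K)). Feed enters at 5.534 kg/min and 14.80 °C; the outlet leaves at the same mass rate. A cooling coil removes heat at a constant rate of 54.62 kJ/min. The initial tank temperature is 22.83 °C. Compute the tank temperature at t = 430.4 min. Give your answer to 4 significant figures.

M c_p dT/dt = ṁ c_p (T_in − T) − Q̇.
τ = M/ṁ = 417.239 min; T_ss = T_in − Q̇/(ṁ c_p) = 14.80 − 54.62/(5.534·4.195) = 12.4472 °C.
Solution: T(t) = T_ss + (T₀ − T_ss) e^(−t/τ).
T(430.4) = 12.4472 + (10.3828)·e^(−430.4/417.239) = 12.4472 + (10.3828)·0.356456 = 16.1482 °C.

16.15 °C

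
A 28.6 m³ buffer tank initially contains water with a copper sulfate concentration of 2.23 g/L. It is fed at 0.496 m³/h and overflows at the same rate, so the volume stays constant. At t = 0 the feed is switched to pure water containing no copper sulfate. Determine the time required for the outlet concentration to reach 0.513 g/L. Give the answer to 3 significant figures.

84.7 h

Species balance: V dC/dt = Q(C_in − C) ⇒ τ = V/Q = 57.661 h.
C(t) = C_in + (C₀ − C_in) e^(−t/τ). Set C = 0.513 and solve for t:
e^(−t/τ) = (C − C_in)/(C₀ − C_in) = (0.513 − 0)/(2.23 − 0) = 0.23004
t = −τ ln(…) = 57.661 × 1.4695 = 84.732 h.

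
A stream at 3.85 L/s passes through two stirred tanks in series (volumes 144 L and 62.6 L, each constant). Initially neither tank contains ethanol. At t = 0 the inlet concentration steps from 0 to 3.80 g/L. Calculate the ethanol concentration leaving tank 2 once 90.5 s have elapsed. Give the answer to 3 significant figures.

3.21 g/L

Species balance on tank i: dCᵢ/dt = (Cᵢ₋₁ − Cᵢ)/τᵢ with τᵢ = Vᵢ/Q.
τ₁ = 144/3.85 = 37.403 s; τ₂ = 62.6/3.85 = 16.260 s.
Tank 1: C₁ = C_in(1 − e^(−t/τ₁)). Tank 2 (τ₁ ≠ τ₂): C₂ = C_in[1 − (τ₁ e^(−t/τ₁) − τ₂ e^(−t/τ₂))/(τ₁ − τ₂)].
At t = 90.5: e^(−t/τ₁) = 0.088956, e^(−t/τ₂) = 0.0038262.
C₂ = 3.80·[1 − (37.403·0.088956 − 16.260·0.0038262)/(21.143)] = 3.80·0.84558 = 3.2132 g/L.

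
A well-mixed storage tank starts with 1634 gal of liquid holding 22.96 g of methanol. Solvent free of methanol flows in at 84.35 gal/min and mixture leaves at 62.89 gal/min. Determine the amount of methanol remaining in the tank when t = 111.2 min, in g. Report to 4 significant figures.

Let m(t) be the amount of methanol. Volume: V(t) = V₀ + (Q_in − Q_out) t = 1634 + 21.4600 t; V(111.2) = 4020.35 gal.
Species balance (pure solvent in): dm/dt = −Q_out · m/V(t).
Separate: dm/m = −Q_out dt/V(t) ⇒ ln(m/m₀) = −(Q_out/(Q_in−Q_out)) ln(V/V₀).
m = m₀ (V₀/V)^(Q_out/(Q_in−Q_out)) = 22.96 × (1634/4020.35)^(2.93057) = 1.64091 g.

1.641 g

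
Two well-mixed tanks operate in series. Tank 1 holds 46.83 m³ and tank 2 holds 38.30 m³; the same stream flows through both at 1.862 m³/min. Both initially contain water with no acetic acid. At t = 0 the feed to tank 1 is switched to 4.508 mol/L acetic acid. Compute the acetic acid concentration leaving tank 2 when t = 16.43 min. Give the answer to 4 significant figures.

Time constants: τᵢ = Vᵢ/Q for each well-mixed tank.
τ₁ = 46.83/1.862 = 25.1504 min; τ₂ = 38.30/1.862 = 20.5693 min.
Solving the cascade with C₁(0)=C₂(0)=0 gives C₂(t) = C_in[1 − (τ₁ e^(−t/τ₁) − τ₂ e^(−t/τ₂))/(τ₁ − τ₂)].
At t = 16.43: e^(−t/τ₁) = 0.520341, e^(−t/τ₂) = 0.449885.
C₂ = 4.508·[1 − (25.1504·0.520341 − 20.5693·0.449885)/(4.58110)] = 4.508·0.163307 = 0.736186 mol/L.

0.7362 mol/L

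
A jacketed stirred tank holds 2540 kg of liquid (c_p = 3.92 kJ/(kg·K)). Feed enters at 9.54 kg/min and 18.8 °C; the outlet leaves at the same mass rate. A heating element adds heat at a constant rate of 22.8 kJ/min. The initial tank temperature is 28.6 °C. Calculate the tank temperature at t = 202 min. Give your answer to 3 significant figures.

23.7 °C

M c_p dT/dt = ṁ c_p (T_in − T) + Q̇.
Rearrange: dT/dt = (T_ss − T)/τ with τ = M/ṁ = 266.25 min and T_ss = T_in + Q̇/(ṁ c_p) = 19.410 °C.
Integrating: T(t) = T_ss + (T₀ − T_ss) e^(−t/τ).
T(202) = 19.410 + (9.1903)·e^(−202/266.25) = 19.410 + (9.1903)·0.46828 = 23.713 °C.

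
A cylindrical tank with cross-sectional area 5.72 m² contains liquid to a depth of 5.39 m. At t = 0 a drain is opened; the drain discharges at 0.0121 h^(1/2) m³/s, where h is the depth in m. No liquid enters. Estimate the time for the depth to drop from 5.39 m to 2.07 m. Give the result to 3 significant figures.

With no inflow, A dh/dt = −0.0121 √h.
Separate and integrate: 2(√h − √h₀) = −(0.0121/A) t.
t = 2A(√h₀ − √h)/0.0121 = 2·5.72·(√5.39 − √2.07)/0.0121
  = 11.440 × (2.3216 − 1.4387) / 0.0121 = 834.73 s.

835 s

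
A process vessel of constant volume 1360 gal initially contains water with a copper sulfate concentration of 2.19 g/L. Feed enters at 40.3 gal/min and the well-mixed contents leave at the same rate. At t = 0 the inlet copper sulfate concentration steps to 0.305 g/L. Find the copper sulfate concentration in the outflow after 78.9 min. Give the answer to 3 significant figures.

0.487 g/L

Mass balance on the solute (V constant): V dC/dt = Q(C_in − C).
Rewrite as dC/dt + C/τ = C_in/τ, τ = V/Q = 33.747 min.
Integrating: C(t) = C_in + (C₀ − C_in) e^(−t/τ).
C(78.9) = 0.305 + (2.19 − 0.305)·e^(−78.9/33.747) = 0.305 + (1.8850)·0.096521 = 0.48694 g/L.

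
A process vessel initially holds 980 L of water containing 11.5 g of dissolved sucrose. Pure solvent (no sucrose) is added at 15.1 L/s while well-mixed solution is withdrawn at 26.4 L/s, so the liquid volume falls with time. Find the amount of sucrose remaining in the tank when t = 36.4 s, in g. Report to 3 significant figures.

Let m(t) be the amount of sucrose. Volume: V(t) = V₀ + (Q_in − Q_out) t = 980 − 11.300 t; V(36.4) = 568.68 L.
No sucrose enters, so dm/dt = −Q_out · (m/V).
dm/m = −Q_out dt/(V₀ − 11.300 t); integrating gives ln(m/m₀) = −(Q_out/(Q_in−Q_out)) ln(V/V₀).
m = m₀ (V₀/V)^(Q_out/(Q_in−Q_out)) = 11.5 × (980/568.68)^(-2.3363) = 3.2248 g.

3.22 g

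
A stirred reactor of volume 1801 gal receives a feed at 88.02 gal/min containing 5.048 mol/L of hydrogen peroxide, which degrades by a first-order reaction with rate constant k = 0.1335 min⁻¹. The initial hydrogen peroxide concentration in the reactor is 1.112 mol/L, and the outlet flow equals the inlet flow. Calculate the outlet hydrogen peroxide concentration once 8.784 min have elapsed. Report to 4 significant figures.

1.304 mol/L

Species balance: V dC/dt = Q C_in − Q C − k V C.
This is linear with rate a = Q/V + k = 0.182373 min⁻¹.
C_ss = Q C_in/(Q + kV) = 1.35278 mol/L; C(t) = C_ss + (C₀ − C_ss) e^(−a t).
C(8.784) = 1.35278 + (-0.240779)·e^(−0.182373·8.784) = 1.35278 + (-0.240779)·0.201501 = 1.30426 mol/L.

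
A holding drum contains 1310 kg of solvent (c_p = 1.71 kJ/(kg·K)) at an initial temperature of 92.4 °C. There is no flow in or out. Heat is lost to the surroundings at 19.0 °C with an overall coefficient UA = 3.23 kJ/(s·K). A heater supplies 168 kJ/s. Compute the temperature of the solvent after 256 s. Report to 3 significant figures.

85.8 °C

Lumped-capacitance energy balance: M c_p dT/dt = UA(T_amb − T) + Q̇.
dT/dt = (T_ss − T)/τ with T_ss = T_amb + Q̇/UA = 19.0 + 168/3.23 = 71.012 °C, τ = M c_p/UA = 1310·1.71/3.23 = 693.53 s.
Integrating: T(t) = T_ss + (T₀ − T_ss) e^(−t/τ).
T(256) = 71.012 + (21.388)·0.69134 = 85.798 °C.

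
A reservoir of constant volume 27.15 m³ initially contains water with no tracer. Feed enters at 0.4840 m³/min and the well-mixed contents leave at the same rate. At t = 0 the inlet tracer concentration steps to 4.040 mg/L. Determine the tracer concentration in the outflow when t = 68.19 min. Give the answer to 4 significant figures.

Transient balance on the dissolved component: V dC/dt = Q(C_in − C).
Time constant τ = V/Q = 27.15/0.4840 = 56.0950 min.
This is linear first-order; C(t) = C_in + (C₀ − C_in) e^(−t/τ).
C(68.19) = 4.040 + (0 − 4.040)·e^(−68.19/56.0950) = 4.040 + (-4.04000)·0.296527 = 2.84203 mg/L.

2.842 mg/L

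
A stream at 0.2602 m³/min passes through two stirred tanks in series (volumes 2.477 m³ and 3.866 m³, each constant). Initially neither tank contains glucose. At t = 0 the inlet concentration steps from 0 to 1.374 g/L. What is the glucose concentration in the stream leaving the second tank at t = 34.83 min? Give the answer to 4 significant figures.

1.070 g/L

Time constants: τᵢ = Vᵢ/Q for each well-mixed tank.
τ₁ = 2.477/0.2602 = 9.51960 min; τ₂ = 3.866/0.2602 = 14.8578 min.
Solving the cascade with C₁(0)=C₂(0)=0 gives C₂(t) = C_in[1 − (τ₁ e^(−t/τ₁) − τ₂ e^(−t/τ₂))/(τ₁ − τ₂)].
At t = 34.83: e^(−t/τ₁) = 0.0257643, e^(−t/τ₂) = 0.0959217.
C₂ = 1.374·[1 − (9.51960·0.0257643 − 14.8578·0.0959217)/(-5.33820)] = 1.374·0.778967 = 1.07030 g/L.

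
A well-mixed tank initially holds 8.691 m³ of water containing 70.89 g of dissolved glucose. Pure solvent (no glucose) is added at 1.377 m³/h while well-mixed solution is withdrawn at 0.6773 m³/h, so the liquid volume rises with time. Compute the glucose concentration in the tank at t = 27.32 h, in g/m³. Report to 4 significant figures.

Let m(t) be the amount of glucose. Volume: V(t) = V₀ + (Q_in − Q_out) t = 8.691 + 0.699700 t; V(27.32) = 27.8068 m³.
Solute balance: dm/dt = 0 − Q_out C = −Q_out m/V(t).
Separate: dm/m = −Q_out dt/V(t) ⇒ ln(m/m₀) = −(Q_out/(Q_in−Q_out)) ln(V/V₀).
m = m₀ (V₀/V)^(Q_out/(Q_in−Q_out)) = 70.89 × (8.691/27.8068)^(0.967986) = 22.9971 g.
C = m/V = 22.9971/27.8068 = 0.827032 g/m³.

0.8270 g/m³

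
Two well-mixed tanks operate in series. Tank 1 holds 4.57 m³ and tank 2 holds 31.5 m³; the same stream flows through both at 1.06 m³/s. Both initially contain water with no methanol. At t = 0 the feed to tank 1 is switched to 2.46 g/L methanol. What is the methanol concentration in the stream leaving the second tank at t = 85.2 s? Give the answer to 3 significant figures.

Time constants: τᵢ = Vᵢ/Q for each well-mixed tank.
τ₁ = 4.57/1.06 = 4.3113 s; τ₂ = 31.5/1.06 = 29.717 s.
Tank 1: C₁ = C_in(1 − e^(−t/τ₁)). Tank 2 (τ₁ ≠ τ₂): C₂ = C_in[1 − (τ₁ e^(−t/τ₁) − τ₂ e^(−t/τ₂))/(τ₁ − τ₂)].
At t = 85.2: e^(−t/τ₁) = 2.6152e-09, e^(−t/τ₂) = 0.056867.
C₂ = 2.46·[1 − (4.3113·2.6152e-09 − 29.717·0.056867)/(-25.406)] = 2.46·0.93348 = 2.2964 g/L.

2.30 g/L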